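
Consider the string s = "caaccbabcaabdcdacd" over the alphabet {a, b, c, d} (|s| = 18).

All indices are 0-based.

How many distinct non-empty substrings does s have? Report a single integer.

151

sorted suffixes:
  #0 SA[0]=9  'aabdcdacd'
  #1 SA[1]=1  'aaccbabcaabdcdacd'
  #2 SA[2]=6  'abcaabdcdacd'
  #3 SA[3]=10  'abdcdacd'
  #4 SA[4]=2  'accbabcaabdcdacd'
  #5 SA[5]=15  'acd'
  #6 SA[6]=5  'babcaabdcdacd'
  #7 SA[7]=7  'bcaabdcdacd'
  #8 SA[8]=11  'bdcdacd'
  #9 SA[9]=8  'caabdcdacd'
  #10 SA[10]=0  'caaccbabcaabdcdacd'
  #11 SA[11]=4  'cbabcaabdcdacd'
  #12 SA[12]=3  'ccbabcaabdcdacd'
  #13 SA[13]=16  'cd'
  #14 SA[14]=13  'cdacd'
  #15 SA[15]=17  'd'
  #16 SA[16]=14  'dacd'
  #17 SA[17]=12  'dcdacd'

SA = [9, 1, 6, 10, 2, 15, 5, 7, 11, 8, 0, 4, 3, 16, 13, 17, 14, 12]
i: (SA[i-1],SA[i]) lcp shared
  1: (9,1) 2 'aa'
  2: (1,6) 1 'a'
  3: (6,10) 2 'ab'
  4: (10,2) 1 'a'
  5: (2,15) 2 'ac'
  6: (15,5) 0 ''
  7: (5,7) 1 'b'
  8: (7,11) 1 'b'
  9: (11,8) 0 ''
  10: (8,0) 3 'caa'
  11: (0,4) 1 'c'
  12: (4,3) 1 'c'
  13: (3,16) 1 'c'
  14: (16,13) 2 'cd'
  15: (13,17) 0 ''
  16: (17,14) 1 'd'
  17: (14,12) 1 'd'

n(n+1)/2 = 18·19/2 = 171
Σ LCP = 0 + 2 + 1 + 2 + 1 + 2 + 0 + 1 + 1 + 0 + 3 + 1 + 1 + 1 + 2 + 0 + 1 + 1 = 20
distinct = 171 − 20 = 151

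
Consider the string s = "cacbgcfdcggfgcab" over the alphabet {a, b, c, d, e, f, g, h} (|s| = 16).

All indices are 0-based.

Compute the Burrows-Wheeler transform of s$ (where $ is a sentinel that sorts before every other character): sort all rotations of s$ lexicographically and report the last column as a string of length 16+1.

rank  rotation           last
    0  $cacbgcfdcggfgcab  b
    1  ab$cacbgcfdcggfgc  c
    2  acbgcfdcggfgcab$c  c
    3  b$cacbgcfdcggfgca  a
    4  bgcfdcggfgcab$cac  c
    5  cab$cacbgcfdcggfg  g
    6  cacbgcfdcggfgcab$  $
    7  cbgcfdcggfgcab$ca  a
    8  cfdcggfgcab$cacbg  g
    9  cggfgcab$cacbgcfd  d
   10  dcggfgcab$cacbgcf  f
   11  fdcggfgcab$cacbgc  c
   12  fgcab$cacbgcfdcgg  g
   13  gcab$cacbgcfdcggf  f
   14  gcfdcggfgcab$cacb  b
   15  gfgcab$cacbgcfdcg  g
   16  ggfgcab$cacbgcfdc  c

bccacg$agdfcgfbgc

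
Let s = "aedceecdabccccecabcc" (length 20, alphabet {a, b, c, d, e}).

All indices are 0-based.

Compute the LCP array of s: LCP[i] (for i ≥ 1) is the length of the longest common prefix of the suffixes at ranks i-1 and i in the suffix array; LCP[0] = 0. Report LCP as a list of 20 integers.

sorted suffixes:
  #0 SA[0]=16  'abcc'
  #1 SA[1]=8  'abccccecabcc'
  #2 SA[2]=0  'aedceecdabccccecabcc'
  #3 SA[3]=17  'bcc'
  #4 SA[4]=9  'bccccecabcc'
  #5 SA[5]=19  'c'
  #6 SA[6]=15  'cabcc'
  #7 SA[7]=18  'cc'
  #8 SA[8]=10  'ccccecabcc'
  #9 SA[9]=11  'cccecabcc'
  #10 SA[10]=12  'ccecabcc'
  #11 SA[11]=6  'cdabccccecabcc'
  #12 SA[12]=13  'cecabcc'
  #13 SA[13]=3  'ceecdabccccecabcc'
  #14 SA[14]=7  'dabccccecabcc'
  #15 SA[15]=2  'dceecdabccccecabcc'
  #16 SA[16]=14  'ecabcc'
  #17 SA[17]=5  'ecdabccccecabcc'
  #18 SA[18]=1  'edceecdabccccecabcc'
  #19 SA[19]=4  'eecdabccccecabcc'

SA = [16, 8, 0, 17, 9, 19, 15, 18, 10, 11, 12, 6, 13, 3, 7, 2, 14, 5, 1, 4]
[i] adj suffixes → lcp
  [1] 16/8 → 4 ('abcc')
  [2] 8/0 → 1 ('a')
  [3] 0/17 → 0 ('')
  [4] 17/9 → 3 ('bcc')
  [5] 9/19 → 0 ('')
  [6] 19/15 → 1 ('c')
  [7] 15/18 → 1 ('c')
  [8] 18/10 → 2 ('cc')
  [9] 10/11 → 3 ('ccc')
  [10] 11/12 → 2 ('cc')
  [11] 12/6 → 1 ('c')
  [12] 6/13 → 1 ('c')
  [13] 13/3 → 2 ('ce')
  [14] 3/7 → 0 ('')
  [15] 7/2 → 1 ('d')
  [16] 2/14 → 0 ('')
  [17] 14/5 → 2 ('ec')
  [18] 5/1 → 1 ('e')
  [19] 1/4 → 1 ('e')

[0, 4, 1, 0, 3, 0, 1, 1, 2, 3, 2, 1, 1, 2, 0, 1, 0, 2, 1, 1]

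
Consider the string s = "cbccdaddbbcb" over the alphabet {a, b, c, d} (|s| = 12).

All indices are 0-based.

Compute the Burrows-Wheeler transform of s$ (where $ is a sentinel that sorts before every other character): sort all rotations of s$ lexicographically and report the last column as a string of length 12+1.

bdcdbcb$bccda

rank  rotation       last
    0  $cbccdaddbbcb  b
    1  addbbcb$cbccd  d
    2  b$cbccdaddbbc  c
    3  bbcb$cbccdadd  d
    4  bcb$cbccdaddb  b
    5  bccdaddbbcb$c  c
    6  cb$cbccdaddbb  b
    7  cbccdaddbbcb$  $
    8  ccdaddbbcb$cb  b
    9  cdaddbbcb$cbc  c
   10  daddbbcb$cbcc  c
   11  dbbcb$cbccdad  d
   12  ddbbcb$cbccda  a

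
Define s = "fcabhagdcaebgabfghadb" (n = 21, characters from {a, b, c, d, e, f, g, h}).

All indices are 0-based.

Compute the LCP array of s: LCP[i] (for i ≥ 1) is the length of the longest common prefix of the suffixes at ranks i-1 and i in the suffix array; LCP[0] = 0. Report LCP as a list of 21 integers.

[0, 2, 1, 1, 1, 0, 1, 1, 1, 0, 2, 0, 1, 0, 0, 1, 0, 1, 1, 0, 2]

rank→(start, suffix):
  0 → (13, 'abfghadb')
  1 → (2, 'abhagdcaebgabfghadb')
  2 → (18, 'adb')
  3 → (9, 'aebgabfghadb')
  4 → (5, 'agdcaebgabfghadb')
  5 → (20, 'b')
  6 → (14, 'bfghadb')
  7 → (11, 'bgabfghadb')
  8 → (3, 'bhagdcaebgabfghadb')
  9 → (1, 'cabhagdcaebgabfghadb')
  10 → (8, 'caebgabfghadb')
  11 → (19, 'db')
  12 → (7, 'dcaebgabfghadb')
  13 → (10, 'ebgabfghadb')
  14 → (0, 'fcabhagdcaebgabfghadb')
  15 → (15, 'fghadb')
  16 → (12, 'gabfghadb')
  17 → (6, 'gdcaebgabfghadb')
  18 → (16, 'ghadb')
  19 → (17, 'hadb')
  20 → (4, 'hagdcaebgabfghadb')

SA = [13, 2, 18, 9, 5, 20, 14, 11, 3, 1, 8, 19, 7, 10, 0, 15, 12, 6, 16, 17, 4]
rank  pair      lcp
   1  s[13:],s[2:]  2  'ab'
   2  s[2:],s[18:]  1  'a'
   3  s[18:],s[9:]  1  'a'
   4  s[9:],s[5:]  1  'a'
   5  s[5:],s[20:]  0  ''
   6  s[20:],s[14:]  1  'b'
   7  s[14:],s[11:]  1  'b'
   8  s[11:],s[3:]  1  'b'
   9  s[3:],s[1:]  0  ''
  10  s[1:],s[8:]  2  'ca'
  11  s[8:],s[19:]  0  ''
  12  s[19:],s[7:]  1  'd'
  13  s[7:],s[10:]  0  ''
  14  s[10:],s[0:]  0  ''
  15  s[0:],s[15:]  1  'f'
  16  s[15:],s[12:]  0  ''
  17  s[12:],s[6:]  1  'g'
  18  s[6:],s[16:]  1  'g'
  19  s[16:],s[17:]  0  ''
  20  s[17:],s[4:]  2  'ha'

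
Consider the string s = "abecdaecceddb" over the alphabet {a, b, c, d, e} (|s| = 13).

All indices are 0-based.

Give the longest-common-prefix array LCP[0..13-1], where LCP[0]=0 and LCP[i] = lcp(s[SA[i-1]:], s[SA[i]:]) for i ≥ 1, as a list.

sorted suffixes:
  #0 SA[0]=0  'abecdaecceddb'
  #1 SA[1]=5  'aecceddb'
  #2 SA[2]=12  'b'
  #3 SA[3]=1  'becdaecceddb'
  #4 SA[4]=7  'cceddb'
  #5 SA[5]=3  'cdaecceddb'
  #6 SA[6]=8  'ceddb'
  #7 SA[7]=4  'daecceddb'
  #8 SA[8]=11  'db'
  #9 SA[9]=10  'ddb'
  #10 SA[10]=6  'ecceddb'
  #11 SA[11]=2  'ecdaecceddb'
  #12 SA[12]=9  'eddb'

SA = [0, 5, 12, 1, 7, 3, 8, 4, 11, 10, 6, 2, 9]
rank  pair      lcp
   1  s[0:],s[5:]  1  'a'
   2  s[5:],s[12:]  0  ''
   3  s[12:],s[1:]  1  'b'
   4  s[1:],s[7:]  0  ''
   5  s[7:],s[3:]  1  'c'
   6  s[3:],s[8:]  1  'c'
   7  s[8:],s[4:]  0  ''
   8  s[4:],s[11:]  1  'd'
   9  s[11:],s[10:]  1  'd'
  10  s[10:],s[6:]  0  ''
  11  s[6:],s[2:]  2  'ec'
  12  s[2:],s[9:]  1  'e'

[0, 1, 0, 1, 0, 1, 1, 0, 1, 1, 0, 2, 1]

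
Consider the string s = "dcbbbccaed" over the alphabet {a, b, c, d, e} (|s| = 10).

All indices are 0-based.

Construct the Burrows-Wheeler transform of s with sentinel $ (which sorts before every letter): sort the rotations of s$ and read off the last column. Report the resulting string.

rank  rotation     last
    0  $dcbbbccaed  d
    1  aed$dcbbbcc  c
    2  bbbccaed$dc  c
    3  bbccaed$dcb  b
    4  bccaed$dcbb  b
    5  caed$dcbbbc  c
    6  cbbbccaed$d  d
    7  ccaed$dcbbb  b
    8  d$dcbbbccae  e
    9  dcbbbccaed$  $
   10  ed$dcbbbcca  a

dccbbcdbe$a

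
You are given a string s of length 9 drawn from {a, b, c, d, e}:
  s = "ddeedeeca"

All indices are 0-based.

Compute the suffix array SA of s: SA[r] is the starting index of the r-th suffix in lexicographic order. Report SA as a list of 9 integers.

[8, 7, 0, 4, 1, 6, 3, 5, 2]

sorted suffixes:
  #0 SA[0]=8  'a'
  #1 SA[1]=7  'ca'
  #2 SA[2]=0  'ddeedeeca'
  #3 SA[3]=4  'deeca'
  #4 SA[4]=1  'deedeeca'
  #5 SA[5]=6  'eca'
  #6 SA[6]=3  'edeeca'
  #7 SA[7]=5  'eeca'
  #8 SA[8]=2  'eedeeca'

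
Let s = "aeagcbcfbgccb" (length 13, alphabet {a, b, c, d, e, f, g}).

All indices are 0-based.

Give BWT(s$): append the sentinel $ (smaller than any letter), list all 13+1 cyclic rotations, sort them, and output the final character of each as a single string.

b$eccfcggbacab

rank  rotation        last
    0  $aeagcbcfbgccb  b
    1  aeagcbcfbgccb$  $
    2  agcbcfbgccb$ae  e
    3  b$aeagcbcfbgcc  c
    4  bcfbgccb$aeagc  c
    5  bgccb$aeagcbcf  f
    6  cb$aeagcbcfbgc  c
    7  cbcfbgccb$aeag  g
    8  ccb$aeagcbcfbg  g
    9  cfbgccb$aeagcb  b
   10  eagcbcfbgccb$a  a
   11  fbgccb$aeagcbc  c
   12  gcbcfbgccb$aea  a
   13  gccb$aeagcbcfb  b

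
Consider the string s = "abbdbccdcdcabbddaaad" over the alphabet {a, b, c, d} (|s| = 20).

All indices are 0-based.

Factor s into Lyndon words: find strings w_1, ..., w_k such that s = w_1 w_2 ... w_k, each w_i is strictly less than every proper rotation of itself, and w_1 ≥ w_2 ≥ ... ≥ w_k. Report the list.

["abbdbccdcdcabbdd", "aaad"]

emit factor 1: 'abbdbccdcdcabbdd' (i=0, period=16)
emit factor 2: 'aaad' (i=16, period=4)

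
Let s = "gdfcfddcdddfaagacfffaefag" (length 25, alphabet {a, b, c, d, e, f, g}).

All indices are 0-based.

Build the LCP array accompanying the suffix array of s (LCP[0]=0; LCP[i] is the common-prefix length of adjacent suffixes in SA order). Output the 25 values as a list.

[0, 1, 1, 1, 2, 0, 1, 2, 0, 1, 2, 2, 1, 2, 0, 0, 2, 2, 1, 1, 1, 2, 0, 1, 1]

sorted suffixes:
  #0 SA[0]=12  'aagacfffaefag'
  #1 SA[1]=15  'acfffaefag'
  #2 SA[2]=20  'aefag'
  #3 SA[3]=23  'ag'
  #4 SA[4]=13  'agacfffaefag'
  #5 SA[5]=7  'cdddfaagacfffaefag'
  #6 SA[6]=3  'cfddcdddfaagacfffaefag'
  #7 SA[7]=16  'cfffaefag'
  #8 SA[8]=6  'dcdddfaagacfffaefag'
  #9 SA[9]=5  'ddcdddfaagacfffaefag'
  #10 SA[10]=8  'dddfaagacfffaefag'
  #11 SA[11]=9  'ddfaagacfffaefag'
  #12 SA[12]=10  'dfaagacfffaefag'
  #13 SA[13]=1  'dfcfddcdddfaagacfffaefag'
  #14 SA[14]=21  'efag'
  #15 SA[15]=11  'faagacfffaefag'
  #16 SA[16]=19  'faefag'
  #17 SA[17]=22  'fag'
  #18 SA[18]=2  'fcfddcdddfaagacfffaefag'
  #19 SA[19]=4  'fddcdddfaagacfffaefag'
  #20 SA[20]=18  'ffaefag'
  #21 SA[21]=17  'fffaefag'
  #22 SA[22]=24  'g'
  #23 SA[23]=14  'gacfffaefag'
  #24 SA[24]=0  'gdfcfddcdddfaagacfffaefag'

SA = [12, 15, 20, 23, 13, 7, 3, 16, 6, 5, 8, 9, 10, 1, 21, 11, 19, 22, 2, 4, 18, 17, 24, 14, 0]
i: (SA[i-1],SA[i]) lcp shared
  1: (12,15) 1 'a'
  2: (15,20) 1 'a'
  3: (20,23) 1 'a'
  4: (23,13) 2 'ag'
  5: (13,7) 0 ''
  6: (7,3) 1 'c'
  7: (3,16) 2 'cf'
  8: (16,6) 0 ''
  9: (6,5) 1 'd'
  10: (5,8) 2 'dd'
  11: (8,9) 2 'dd'
  12: (9,10) 1 'd'
  13: (10,1) 2 'df'
  14: (1,21) 0 ''
  15: (21,11) 0 ''
  16: (11,19) 2 'fa'
  17: (19,22) 2 'fa'
  18: (22,2) 1 'f'
  19: (2,4) 1 'f'
  20: (4,18) 1 'f'
  21: (18,17) 2 'ff'
  22: (17,24) 0 ''
  23: (24,14) 1 'g'
  24: (14,0) 1 'g'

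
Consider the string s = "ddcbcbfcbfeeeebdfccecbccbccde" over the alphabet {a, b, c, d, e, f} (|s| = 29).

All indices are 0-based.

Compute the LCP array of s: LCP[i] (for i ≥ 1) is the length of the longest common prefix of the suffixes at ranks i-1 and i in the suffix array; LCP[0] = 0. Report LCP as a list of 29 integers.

[0, 2, 3, 1, 1, 2, 0, 3, 4, 2, 3, 1, 2, 2, 1, 1, 0, 1, 1, 1, 0, 1, 1, 1, 2, 3, 0, 2, 1]

rank→(start, suffix):
  0 → (3, 'bcbfcbfeeeebdfccecbccbccde')
  1 → (21, 'bccbccde')
  2 → (24, 'bccde')
  3 → (14, 'bdfccecbccbccde')
  4 → (5, 'bfcbfeeeebdfccecbccbccde')
  5 → (8, 'bfeeeebdfccecbccbccde')
  6 → (2, 'cbcbfcbfeeeebdfccecbccbccde')
  7 → (20, 'cbccbccde')
  8 → (23, 'cbccde')
  9 → (4, 'cbfcbfeeeebdfccecbccbccde')
  10 → (7, 'cbfeeeebdfccecbccbccde')
  11 → (22, 'ccbccde')
  12 → (25, 'ccde')
  13 → (17, 'ccecbccbccde')
  14 → (26, 'cde')
  15 → (18, 'cecbccbccde')
  16 → (1, 'dcbcbfcbfeeeebdfccecbccbccde')
  17 → (0, 'ddcbcbfcbfeeeebdfccecbccbccde')
  18 → (27, 'de')
  19 → (15, 'dfccecbccbccde')
  20 → (28, 'e')
  21 → (13, 'ebdfccecbccbccde')
  22 → (19, 'ecbccbccde')
  23 → (12, 'eebdfccecbccbccde')
  24 → (11, 'eeebdfccecbccbccde')
  25 → (10, 'eeeebdfccecbccbccde')
  26 → (6, 'fcbfeeeebdfccecbccbccde')
  27 → (16, 'fccecbccbccde')
  28 → (9, 'feeeebdfccecbccbccde')

SA = [3, 21, 24, 14, 5, 8, 2, 20, 23, 4, 7, 22, 25, 17, 26, 18, 1, 0, 27, 15, 28, 13, 19, 12, 11, 10, 6, 16, 9]
i: (SA[i-1],SA[i]) lcp shared
  1: (3,21) 2 'bc'
  2: (21,24) 3 'bcc'
  3: (24,14) 1 'b'
  4: (14,5) 1 'b'
  5: (5,8) 2 'bf'
  6: (8,2) 0 ''
  7: (2,20) 3 'cbc'
  8: (20,23) 4 'cbcc'
  9: (23,4) 2 'cb'
  10: (4,7) 3 'cbf'
  11: (7,22) 1 'c'
  12: (22,25) 2 'cc'
  13: (25,17) 2 'cc'
  14: (17,26) 1 'c'
  15: (26,18) 1 'c'
  16: (18,1) 0 ''
  17: (1,0) 1 'd'
  18: (0,27) 1 'd'
  19: (27,15) 1 'd'
  20: (15,28) 0 ''
  21: (28,13) 1 'e'
  22: (13,19) 1 'e'
  23: (19,12) 1 'e'
  24: (12,11) 2 'ee'
  25: (11,10) 3 'eee'
  26: (10,6) 0 ''
  27: (6,16) 2 'fc'
  28: (16,9) 1 'f'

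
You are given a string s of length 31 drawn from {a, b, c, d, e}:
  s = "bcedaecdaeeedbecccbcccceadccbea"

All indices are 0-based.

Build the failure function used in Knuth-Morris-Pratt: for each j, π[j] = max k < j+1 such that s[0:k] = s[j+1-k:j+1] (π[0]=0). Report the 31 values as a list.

π[0] = 0
j=1 s[j]='c': π[1]=0 (border '')
j=2 s[j]='e': π[2]=0 (border '')
j=3 s[j]='d': π[3]=0 (border '')
j=4 s[j]='a': π[4]=0 (border '')
j=5 s[j]='e': π[5]=0 (border '')
j=6 s[j]='c': π[6]=0 (border '')
j=7 s[j]='d': π[7]=0 (border '')
j=8 s[j]='a': π[8]=0 (border '')
j=9 s[j]='e': π[9]=0 (border '')
j=10 s[j]='e': π[10]=0 (border '')
j=11 s[j]='e': π[11]=0 (border '')
j=12 s[j]='d': π[12]=0 (border '')
j=13 s[j]='b': π[13]=1 (border 'b')
j=14 s[j]='e': k: 1→0; π[14]=0 (border '')
j=15 s[j]='c': π[15]=0 (border '')
j=16 s[j]='c': π[16]=0 (border '')
j=17 s[j]='c': π[17]=0 (border '')
j=18 s[j]='b': π[18]=1 (border 'b')
j=19 s[j]='c': π[19]=2 (border 'bc')
j=20 s[j]='c': k: 2→0; π[20]=0 (border '')
j=21 s[j]='c': π[21]=0 (border '')
j=22 s[j]='c': π[22]=0 (border '')
j=23 s[j]='e': π[23]=0 (border '')
j=24 s[j]='a': π[24]=0 (border '')
j=25 s[j]='d': π[25]=0 (border '')
j=26 s[j]='c': π[26]=0 (border '')
j=27 s[j]='c': π[27]=0 (border '')
j=28 s[j]='b': π[28]=1 (border 'b')
j=29 s[j]='e': k: 1→0; π[29]=0 (border '')
j=30 s[j]='a': π[30]=0 (border '')

[0, 0, 0, 0, 0, 0, 0, 0, 0, 0, 0, 0, 0, 1, 0, 0, 0, 0, 1, 2, 0, 0, 0, 0, 0, 0, 0, 0, 1, 0, 0]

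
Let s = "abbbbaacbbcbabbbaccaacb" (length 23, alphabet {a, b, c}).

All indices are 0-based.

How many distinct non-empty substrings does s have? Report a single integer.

rank | idx | suffix
   0 |  19 | aacb
   1 |   5 | aacbbcbabbbaccaacb
   2 |  12 | abbbaccaacb
   3 |   0 | abbbbaacbbcbabbbaccaacb
   4 |  20 | acb
   5 |   6 | acbbcbabbbaccaacb
   6 |  16 | accaacb
   7 |  22 | b
   8 |   4 | baacbbcbabbbaccaacb
   9 |  11 | babbbaccaacb
  10 |  15 | baccaacb
  11 |   3 | bbaacbbcbabbbaccaacb
  12 |  14 | bbaccaacb
  13 |   2 | bbbaacbbcbabbbaccaacb
  14 |  13 | bbbaccaacb
  15 |   1 | bbbbaacbbcbabbbaccaacb
  16 |   8 | bbcbabbbaccaacb
  17 |   9 | bcbabbbaccaacb
  18 |  18 | caacb
  19 |  21 | cb
  20 |  10 | cbabbbaccaacb
  21 |   7 | cbbcbabbbaccaacb
  22 |  17 | ccaacb

SA = [19, 5, 12, 0, 20, 6, 16, 22, 4, 11, 15, 3, 14, 2, 13, 1, 8, 9, 18, 21, 10, 7, 17]
rank  pair      lcp
   1  s[19:],s[5:]  4  'aacb'
   2  s[5:],s[12:]  1  'a'
   3  s[12:],s[0:]  4  'abbb'
   4  s[0:],s[20:]  1  'a'
   5  s[20:],s[6:]  3  'acb'
   6  s[6:],s[16:]  2  'ac'
   7  s[16:],s[22:]  0  ''
   8  s[22:],s[4:]  1  'b'
   9  s[4:],s[11:]  2  'ba'
  10  s[11:],s[15:]  2  'ba'
  11  s[15:],s[3:]  1  'b'
  12  s[3:],s[14:]  3  'bba'
  13  s[14:],s[2:]  2  'bb'
  14  s[2:],s[13:]  4  'bbba'
  15  s[13:],s[1:]  3  'bbb'
  16  s[1:],s[8:]  2  'bb'
  17  s[8:],s[9:]  1  'b'
  18  s[9:],s[18:]  0  ''
  19  s[18:],s[21:]  1  'c'
  20  s[21:],s[10:]  2  'cb'
  21  s[10:],s[7:]  2  'cb'
  22  s[7:],s[17:]  1  'c'

n(n+1)/2 = 23·24/2 = 276
Σ LCP = 0 + 4 + 1 + 4 + 1 + 3 + 2 + 0 + 1 + 2 + 2 + 1 + 3 + 2 + 4 + 3 + 2 + 1 + 0 + 1 + 2 + 2 + 1 = 42
distinct = 276 − 42 = 234

234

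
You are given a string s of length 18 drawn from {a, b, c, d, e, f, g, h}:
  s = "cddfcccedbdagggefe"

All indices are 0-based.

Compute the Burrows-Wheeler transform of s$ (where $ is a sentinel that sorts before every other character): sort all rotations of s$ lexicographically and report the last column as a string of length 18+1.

eddfc$cbecdfcgdegga

rank  rotation             last
    0  $cddfcccedbdagggefe  e
    1  agggefe$cddfcccedbd  d
    2  bdagggefe$cddfccced  d
    3  cccedbdagggefe$cddf  f
    4  ccedbdagggefe$cddfc  c
    5  cddfcccedbdagggefe$  $
    6  cedbdagggefe$cddfcc  c
    7  dagggefe$cddfcccedb  b
    8  dbdagggefe$cddfccce  e
    9  ddfcccedbdagggefe$c  c
   10  dfcccedbdagggefe$cd  d
   11  e$cddfcccedbdagggef  f
   12  edbdagggefe$cddfccc  c
   13  efe$cddfcccedbdaggg  g
   14  fcccedbdagggefe$cdd  d
   15  fe$cddfcccedbdaggge  e
   16  gefe$cddfcccedbdagg  g
   17  ggefe$cddfcccedbdag  g
   18  gggefe$cddfcccedbda  a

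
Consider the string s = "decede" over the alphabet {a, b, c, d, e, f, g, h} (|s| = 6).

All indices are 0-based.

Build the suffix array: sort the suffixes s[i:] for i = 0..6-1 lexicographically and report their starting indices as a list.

rank→(start, suffix):
  0 → (2, 'cede')
  1 → (4, 'de')
  2 → (0, 'decede')
  3 → (5, 'e')
  4 → (1, 'ecede')
  5 → (3, 'ede')

[2, 4, 0, 5, 1, 3]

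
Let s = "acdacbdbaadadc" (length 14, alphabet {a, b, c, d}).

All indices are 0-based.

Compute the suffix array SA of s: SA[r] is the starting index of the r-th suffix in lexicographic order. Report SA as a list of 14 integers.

sorted suffixes:
  #0 SA[0]=8  'aadadc'
  #1 SA[1]=3  'acbdbaadadc'
  #2 SA[2]=0  'acdacbdbaadadc'
  #3 SA[3]=9  'adadc'
  #4 SA[4]=11  'adc'
  #5 SA[5]=7  'baadadc'
  #6 SA[6]=5  'bdbaadadc'
  #7 SA[7]=13  'c'
  #8 SA[8]=4  'cbdbaadadc'
  #9 SA[9]=1  'cdacbdbaadadc'
  #10 SA[10]=2  'dacbdbaadadc'
  #11 SA[11]=10  'dadc'
  #12 SA[12]=6  'dbaadadc'
  #13 SA[13]=12  'dc'

[8, 3, 0, 9, 11, 7, 5, 13, 4, 1, 2, 10, 6, 12]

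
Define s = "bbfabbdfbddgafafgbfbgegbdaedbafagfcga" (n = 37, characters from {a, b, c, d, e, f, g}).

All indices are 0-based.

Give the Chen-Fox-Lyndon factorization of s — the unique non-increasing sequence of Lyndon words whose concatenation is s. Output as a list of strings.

["bbf", "abbdfbddgafafgbfbgegbdaedbafagfcg", "a"]

emit factor 1: 'bbf' (i=0, period=3)
emit factor 2: 'abbdfbddgafafgbfbgegbdaedbafagfcg' (i=3, period=33)
emit factor 3: 'a' (i=36, period=1)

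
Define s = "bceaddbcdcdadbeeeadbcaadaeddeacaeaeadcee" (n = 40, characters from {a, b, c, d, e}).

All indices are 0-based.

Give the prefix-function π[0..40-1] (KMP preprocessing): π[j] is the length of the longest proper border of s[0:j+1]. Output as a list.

π[0] = 0
j=1 s[j]='c': π[1]=0 (border '')
j=2 s[j]='e': π[2]=0 (border '')
j=3 s[j]='a': π[3]=0 (border '')
j=4 s[j]='d': π[4]=0 (border '')
j=5 s[j]='d': π[5]=0 (border '')
j=6 s[j]='b': π[6]=1 (border 'b')
j=7 s[j]='c': π[7]=2 (border 'bc')
j=8 s[j]='d': k: 2→0; π[8]=0 (border '')
j=9 s[j]='c': π[9]=0 (border '')
j=10 s[j]='d': π[10]=0 (border '')
j=11 s[j]='a': π[11]=0 (border '')
j=12 s[j]='d': π[12]=0 (border '')
j=13 s[j]='b': π[13]=1 (border 'b')
j=14 s[j]='e': k: 1→0; π[14]=0 (border '')
j=15 s[j]='e': π[15]=0 (border '')
j=16 s[j]='e': π[16]=0 (border '')
j=17 s[j]='a': π[17]=0 (border '')
j=18 s[j]='d': π[18]=0 (border '')
j=19 s[j]='b': π[19]=1 (border 'b')
j=20 s[j]='c': π[20]=2 (border 'bc')
j=21 s[j]='a': k: 2→0; π[21]=0 (border '')
j=22 s[j]='a': π[22]=0 (border '')
j=23 s[j]='d': π[23]=0 (border '')
j=24 s[j]='a': π[24]=0 (border '')
j=25 s[j]='e': π[25]=0 (border '')
j=26 s[j]='d': π[26]=0 (border '')
j=27 s[j]='d': π[27]=0 (border '')
j=28 s[j]='e': π[28]=0 (border '')
j=29 s[j]='a': π[29]=0 (border '')
j=30 s[j]='c': π[30]=0 (border '')
j=31 s[j]='a': π[31]=0 (border '')
j=32 s[j]='e': π[32]=0 (border '')
j=33 s[j]='a': π[33]=0 (border '')
j=34 s[j]='e': π[34]=0 (border '')
j=35 s[j]='a': π[35]=0 (border '')
j=36 s[j]='d': π[36]=0 (border '')
j=37 s[j]='c': π[37]=0 (border '')
j=38 s[j]='e': π[38]=0 (border '')
j=39 s[j]='e': π[39]=0 (border '')

[0, 0, 0, 0, 0, 0, 1, 2, 0, 0, 0, 0, 0, 1, 0, 0, 0, 0, 0, 1, 2, 0, 0, 0, 0, 0, 0, 0, 0, 0, 0, 0, 0, 0, 0, 0, 0, 0, 0, 0]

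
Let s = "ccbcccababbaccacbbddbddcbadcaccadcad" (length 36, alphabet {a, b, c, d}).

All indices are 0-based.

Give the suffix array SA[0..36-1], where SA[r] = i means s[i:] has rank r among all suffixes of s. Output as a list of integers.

rank | idx | suffix
   0 |   6 | ababbaccacbbddbddcbadcaccadcad
   1 |   8 | abbaccacbbddbddcbadcaccadcad
   2 |  14 | acbbddbddcbadcaccadcad
   3 |  11 | accacbbddbddcbadcaccadcad
   4 |  28 | accadcad
   5 |  34 | ad
   6 |  25 | adcaccadcad
   7 |  31 | adcad
   8 |   7 | babbaccacbbddbddcbadcaccadcad
   9 |  10 | baccacbbddbddcbadcaccadcad
  10 |  24 | badcaccadcad
  11 |   9 | bbaccacbbddbddcbadcaccadcad
  12 |  16 | bbddbddcbadcaccadcad
  13 |   2 | bcccababbaccacbbddbddcbadcaccadcad
  14 |  17 | bddbddcbadcaccadcad
  15 |  20 | bddcbadcaccadcad
  16 |   5 | cababbaccacbbddbddcbadcaccadcad
  17 |  13 | cacbbddbddcbadcaccadcad
  18 |  27 | caccadcad
  19 |  33 | cad
  20 |  30 | cadcad
  21 |  23 | cbadcaccadcad
  22 |  15 | cbbddbddcbadcaccadcad
  23 |   1 | cbcccababbaccacbbddbddcbadcaccadcad
  24 |   4 | ccababbaccacbbddbddcbadcaccadcad
  25 |  12 | ccacbbddbddcbadcaccadcad
  26 |  29 | ccadcad
  27 |   0 | ccbcccababbaccacbbddbddcbadcaccadcad
  28 |   3 | cccababbaccacbbddbddcbadcaccadcad
  29 |  35 | d
  30 |  19 | dbddcbadcaccadcad
  31 |  26 | dcaccadcad
  32 |  32 | dcad
  33 |  22 | dcbadcaccadcad
  34 |  18 | ddbddcbadcaccadcad
  35 |  21 | ddcbadcaccadcad

[6, 8, 14, 11, 28, 34, 25, 31, 7, 10, 24, 9, 16, 2, 17, 20, 5, 13, 27, 33, 30, 23, 15, 1, 4, 12, 29, 0, 3, 35, 19, 26, 32, 22, 18, 21]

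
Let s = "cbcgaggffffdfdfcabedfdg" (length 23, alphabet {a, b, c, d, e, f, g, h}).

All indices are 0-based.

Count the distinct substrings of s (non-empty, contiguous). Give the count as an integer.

251

rank→(start, suffix):
  0 → (16, 'abedfdg')
  1 → (4, 'aggffffdfdfcabedfdg')
  2 → (1, 'bcgaggffffdfdfcabedfdg')
  3 → (17, 'bedfdg')
  4 → (15, 'cabedfdg')
  5 → (0, 'cbcgaggffffdfdfcabedfdg')
  6 → (2, 'cgaggffffdfdfcabedfdg')
  7 → (13, 'dfcabedfdg')
  8 → (11, 'dfdfcabedfdg')
  9 → (19, 'dfdg')
  10 → (21, 'dg')
  11 → (18, 'edfdg')
  12 → (14, 'fcabedfdg')
  13 → (12, 'fdfcabedfdg')
  14 → (10, 'fdfdfcabedfdg')
  15 → (20, 'fdg')
  16 → (9, 'ffdfdfcabedfdg')
  17 → (8, 'fffdfdfcabedfdg')
  18 → (7, 'ffffdfdfcabedfdg')
  19 → (22, 'g')
  20 → (3, 'gaggffffdfdfcabedfdg')
  21 → (6, 'gffffdfdfcabedfdg')
  22 → (5, 'ggffffdfdfcabedfdg')

SA = [16, 4, 1, 17, 15, 0, 2, 13, 11, 19, 21, 18, 14, 12, 10, 20, 9, 8, 7, 22, 3, 6, 5]
i: (SA[i-1],SA[i]) lcp shared
  1: (16,4) 1 'a'
  2: (4,1) 0 ''
  3: (1,17) 1 'b'
  4: (17,15) 0 ''
  5: (15,0) 1 'c'
  6: (0,2) 1 'c'
  7: (2,13) 0 ''
  8: (13,11) 2 'df'
  9: (11,19) 3 'dfd'
  10: (19,21) 1 'd'
  11: (21,18) 0 ''
  12: (18,14) 0 ''
  13: (14,12) 1 'f'
  14: (12,10) 3 'fdf'
  15: (10,20) 2 'fd'
  16: (20,9) 1 'f'
  17: (9,8) 2 'ff'
  18: (8,7) 3 'fff'
  19: (7,22) 0 ''
  20: (22,3) 1 'g'
  21: (3,6) 1 'g'
  22: (6,5) 1 'g'

n(n+1)/2 = 23·24/2 = 276
Σ LCP = 0 + 1 + 0 + 1 + 0 + 1 + 1 + 0 + 2 + 3 + 1 + 0 + 0 + 1 + 3 + 2 + 1 + 2 + 3 + 0 + 1 + 1 + 1 = 25
distinct = 276 − 25 = 251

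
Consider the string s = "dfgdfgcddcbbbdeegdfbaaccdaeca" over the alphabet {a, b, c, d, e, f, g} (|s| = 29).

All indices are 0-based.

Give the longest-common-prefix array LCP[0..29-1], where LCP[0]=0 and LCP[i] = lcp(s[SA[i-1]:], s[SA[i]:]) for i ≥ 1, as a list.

rank→(start, suffix):
  0 → (28, 'a')
  1 → (20, 'aaccdaeca')
  2 → (21, 'accdaeca')
  3 → (25, 'aeca')
  4 → (19, 'baaccdaeca')
  5 → (10, 'bbbdeegdfbaaccdaeca')
  6 → (11, 'bbdeegdfbaaccdaeca')
  7 → (12, 'bdeegdfbaaccdaeca')
  8 → (27, 'ca')
  9 → (9, 'cbbbdeegdfbaaccdaeca')
  10 → (22, 'ccdaeca')
  11 → (23, 'cdaeca')
  12 → (6, 'cddcbbbdeegdfbaaccdaeca')
  13 → (24, 'daeca')
  14 → (8, 'dcbbbdeegdfbaaccdaeca')
  15 → (7, 'ddcbbbdeegdfbaaccdaeca')
  16 → (13, 'deegdfbaaccdaeca')
  17 → (17, 'dfbaaccdaeca')
  18 → (3, 'dfgcddcbbbdeegdfbaaccdaeca')
  19 → (0, 'dfgdfgcddcbbbdeegdfbaaccdaeca')
  20 → (26, 'eca')
  21 → (14, 'eegdfbaaccdaeca')
  22 → (15, 'egdfbaaccdaeca')
  23 → (18, 'fbaaccdaeca')
  24 → (4, 'fgcddcbbbdeegdfbaaccdaeca')
  25 → (1, 'fgdfgcddcbbbdeegdfbaaccdaeca')
  26 → (5, 'gcddcbbbdeegdfbaaccdaeca')
  27 → (16, 'gdfbaaccdaeca')
  28 → (2, 'gdfgcddcbbbdeegdfbaaccdaeca')

SA = [28, 20, 21, 25, 19, 10, 11, 12, 27, 9, 22, 23, 6, 24, 8, 7, 13, 17, 3, 0, 26, 14, 15, 18, 4, 1, 5, 16, 2]
rank  pair      lcp
   1  s[28:],s[20:]  1  'a'
   2  s[20:],s[21:]  1  'a'
   3  s[21:],s[25:]  1  'a'
   4  s[25:],s[19:]  0  ''
   5  s[19:],s[10:]  1  'b'
   6  s[10:],s[11:]  2  'bb'
   7  s[11:],s[12:]  1  'b'
   8  s[12:],s[27:]  0  ''
   9  s[27:],s[9:]  1  'c'
  10  s[9:],s[22:]  1  'c'
  11  s[22:],s[23:]  1  'c'
  12  s[23:],s[6:]  2  'cd'
  13  s[6:],s[24:]  0  ''
  14  s[24:],s[8:]  1  'd'
  15  s[8:],s[7:]  1  'd'
  16  s[7:],s[13:]  1  'd'
  17  s[13:],s[17:]  1  'd'
  18  s[17:],s[3:]  2  'df'
  19  s[3:],s[0:]  3  'dfg'
  20  s[0:],s[26:]  0  ''
  21  s[26:],s[14:]  1  'e'
  22  s[14:],s[15:]  1  'e'
  23  s[15:],s[18:]  0  ''
  24  s[18:],s[4:]  1  'f'
  25  s[4:],s[1:]  2  'fg'
  26  s[1:],s[5:]  0  ''
  27  s[5:],s[16:]  1  'g'
  28  s[16:],s[2:]  3  'gdf'

[0, 1, 1, 1, 0, 1, 2, 1, 0, 1, 1, 1, 2, 0, 1, 1, 1, 1, 2, 3, 0, 1, 1, 0, 1, 2, 0, 1, 3]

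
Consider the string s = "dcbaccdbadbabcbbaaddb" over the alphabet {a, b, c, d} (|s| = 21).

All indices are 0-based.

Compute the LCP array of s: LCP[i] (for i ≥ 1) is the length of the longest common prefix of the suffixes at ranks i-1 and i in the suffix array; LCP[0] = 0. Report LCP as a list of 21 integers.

[0, 1, 1, 1, 2, 0, 1, 2, 2, 2, 1, 1, 0, 2, 1, 1, 0, 2, 3, 1, 1]

sorted suffixes:
  #0 SA[0]=16  'aaddb'
  #1 SA[1]=11  'abcbbaaddb'
  #2 SA[2]=3  'accdbadbabcbbaaddb'
  #3 SA[3]=8  'adbabcbbaaddb'
  #4 SA[4]=17  'addb'
  #5 SA[5]=20  'b'
  #6 SA[6]=15  'baaddb'
  #7 SA[7]=10  'babcbbaaddb'
  #8 SA[8]=2  'baccdbadbabcbbaaddb'
  #9 SA[9]=7  'badbabcbbaaddb'
  #10 SA[10]=14  'bbaaddb'
  #11 SA[11]=12  'bcbbaaddb'
  #12 SA[12]=1  'cbaccdbadbabcbbaaddb'
  #13 SA[13]=13  'cbbaaddb'
  #14 SA[14]=4  'ccdbadbabcbbaaddb'
  #15 SA[15]=5  'cdbadbabcbbaaddb'
  #16 SA[16]=19  'db'
  #17 SA[17]=9  'dbabcbbaaddb'
  #18 SA[18]=6  'dbadbabcbbaaddb'
  #19 SA[19]=0  'dcbaccdbadbabcbbaaddb'
  #20 SA[20]=18  'ddb'

SA = [16, 11, 3, 8, 17, 20, 15, 10, 2, 7, 14, 12, 1, 13, 4, 5, 19, 9, 6, 0, 18]
i: (SA[i-1],SA[i]) lcp shared
  1: (16,11) 1 'a'
  2: (11,3) 1 'a'
  3: (3,8) 1 'a'
  4: (8,17) 2 'ad'
  5: (17,20) 0 ''
  6: (20,15) 1 'b'
  7: (15,10) 2 'ba'
  8: (10,2) 2 'ba'
  9: (2,7) 2 'ba'
  10: (7,14) 1 'b'
  11: (14,12) 1 'b'
  12: (12,1) 0 ''
  13: (1,13) 2 'cb'
  14: (13,4) 1 'c'
  15: (4,5) 1 'c'
  16: (5,19) 0 ''
  17: (19,9) 2 'db'
  18: (9,6) 3 'dba'
  19: (6,0) 1 'd'
  20: (0,18) 1 'd'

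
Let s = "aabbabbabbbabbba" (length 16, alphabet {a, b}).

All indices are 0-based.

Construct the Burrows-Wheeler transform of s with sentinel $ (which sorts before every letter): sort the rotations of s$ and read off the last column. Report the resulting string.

rank  rotation           last
    0  $aabbabbabbbabbba  a
    1  a$aabbabbabbbabbb  b
    2  aabbabbabbbabbba$  $
    3  abbabbabbbabbba$a  a
    4  abbabbbabbba$aabb  b
    5  abbba$aabbabbabbb  b
    6  abbbabbba$aabbabb  b
    7  ba$aabbabbabbbabb  b
    8  babbabbbabbba$aab  b
    9  babbba$aabbabbabb  b
   10  babbbabbba$aabbab  b
   11  bba$aabbabbabbbab  b
   12  bbabbabbbabbba$aa  a
   13  bbabbba$aabbabbab  b
   14  bbabbbabbba$aabba  a
   15  bbba$aabbabbabbba  a
   16  bbbabbba$aabbabba  a

ab$abbbbbbbbabaaa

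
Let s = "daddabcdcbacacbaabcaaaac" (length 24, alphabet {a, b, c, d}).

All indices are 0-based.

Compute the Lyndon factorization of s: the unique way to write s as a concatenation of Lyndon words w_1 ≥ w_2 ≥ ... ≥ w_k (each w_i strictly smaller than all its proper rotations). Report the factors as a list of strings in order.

emit factor 1: 'd' (i=0, period=1)
emit factor 2: 'add' (i=1, period=3)
emit factor 3: 'abcdcbacacb' (i=4, period=11)
emit factor 4: 'aabc' (i=15, period=4)
emit factor 5: 'aaaac' (i=19, period=5)

["d", "add", "abcdcbacacb", "aabc", "aaaac"]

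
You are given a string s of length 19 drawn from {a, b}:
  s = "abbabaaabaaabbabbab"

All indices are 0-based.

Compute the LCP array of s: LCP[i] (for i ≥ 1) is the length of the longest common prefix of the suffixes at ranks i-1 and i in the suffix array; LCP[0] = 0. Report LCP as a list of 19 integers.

sorted suffixes:
  #0 SA[0]=5  'aaabaaabbabbab'
  #1 SA[1]=9  'aaabbabbab'
  #2 SA[2]=6  'aabaaabbabbab'
  #3 SA[3]=10  'aabbabbab'
  #4 SA[4]=17  'ab'
  #5 SA[5]=3  'abaaabaaabbabbab'
  #6 SA[6]=7  'abaaabbabbab'
  #7 SA[7]=14  'abbab'
  #8 SA[8]=0  'abbabaaabaaabbabbab'
  #9 SA[9]=11  'abbabbab'
  #10 SA[10]=18  'b'
  #11 SA[11]=4  'baaabaaabbabbab'
  #12 SA[12]=8  'baaabbabbab'
  #13 SA[13]=16  'bab'
  #14 SA[14]=2  'babaaabaaabbabbab'
  #15 SA[15]=13  'babbab'
  #16 SA[16]=15  'bbab'
  #17 SA[17]=1  'bbabaaabaaabbabbab'
  #18 SA[18]=12  'bbabbab'

SA = [5, 9, 6, 10, 17, 3, 7, 14, 0, 11, 18, 4, 8, 16, 2, 13, 15, 1, 12]
rank  pair      lcp
   1  s[5:],s[9:]  4  'aaab'
   2  s[9:],s[6:]  2  'aa'
   3  s[6:],s[10:]  3  'aab'
   4  s[10:],s[17:]  1  'a'
   5  s[17:],s[3:]  2  'ab'
   6  s[3:],s[7:]  6  'abaaab'
   7  s[7:],s[14:]  2  'ab'
   8  s[14:],s[0:]  5  'abbab'
   9  s[0:],s[11:]  5  'abbab'
  10  s[11:],s[18:]  0  ''
  11  s[18:],s[4:]  1  'b'
  12  s[4:],s[8:]  5  'baaab'
  13  s[8:],s[16:]  2  'ba'
  14  s[16:],s[2:]  3  'bab'
  15  s[2:],s[13:]  3  'bab'
  16  s[13:],s[15:]  1  'b'
  17  s[15:],s[1:]  4  'bbab'
  18  s[1:],s[12:]  4  'bbab'

[0, 4, 2, 3, 1, 2, 6, 2, 5, 5, 0, 1, 5, 2, 3, 3, 1, 4, 4]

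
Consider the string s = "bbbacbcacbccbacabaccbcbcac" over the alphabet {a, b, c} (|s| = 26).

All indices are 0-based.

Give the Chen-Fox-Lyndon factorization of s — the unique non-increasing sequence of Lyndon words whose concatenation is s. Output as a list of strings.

emit factor 1: 'b' (i=0, period=1)
emit factor 2: 'b' (i=1, period=1)
emit factor 3: 'b' (i=2, period=1)
emit factor 4: 'acbcacbccb' (i=3, period=10)
emit factor 5: 'ac' (i=13, period=2)
emit factor 6: 'abaccbcbcac' (i=15, period=11)

["b", "b", "b", "acbcacbccb", "ac", "abaccbcbcac"]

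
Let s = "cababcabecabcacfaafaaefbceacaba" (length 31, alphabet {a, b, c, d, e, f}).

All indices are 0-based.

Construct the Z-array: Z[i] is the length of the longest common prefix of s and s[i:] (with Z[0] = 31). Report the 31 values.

[31, 0, 0, 0, 0, 3, 0, 0, 0, 3, 0, 0, 2, 0, 1, 0, 0, 0, 0, 0, 0, 0, 0, 0, 1, 0, 0, 4, 0, 0, 0]

Z[0]=31
i=1: outside box; Z[1]=0
i=2: outside box; Z[2]=0
i=3: outside box; Z[3]=0
i=4: outside box; Z[4]=0
i=5: outside box; Z[5]=3 extend→box=[5,8)
i=6: min(r-i=2, Z[1]=0)=0; Z[6]=0
i=7: min(r-i=1, Z[2]=0)=0; Z[7]=0
i=8: outside box; Z[8]=0
i=9: outside box; Z[9]=3 extend→box=[9,12)
i=10: min(r-i=2, Z[1]=0)=0; Z[10]=0
i=11: min(r-i=1, Z[2]=0)=0; Z[11]=0
i=12: outside box; Z[12]=2 extend→box=[12,14)
i=13: min(r-i=1, Z[1]=0)=0; Z[13]=0
i=14: outside box; Z[14]=1 extend→box=[14,15)
i=15: outside box; Z[15]=0
i=16: outside box; Z[16]=0
i=17: outside box; Z[17]=0
i=18: outside box; Z[18]=0
i=19: outside box; Z[19]=0
i=20: outside box; Z[20]=0
i=21: outside box; Z[21]=0
i=22: outside box; Z[22]=0
i=23: outside box; Z[23]=0
i=24: outside box; Z[24]=1 extend→box=[24,25)
i=25: outside box; Z[25]=0
i=26: outside box; Z[26]=0
i=27: outside box; Z[27]=4 extend→box=[27,31)
i=28: min(r-i=3, Z[1]=0)=0; Z[28]=0
i=29: min(r-i=2, Z[2]=0)=0; Z[29]=0
i=30: min(r-i=1, Z[3]=0)=0; Z[30]=0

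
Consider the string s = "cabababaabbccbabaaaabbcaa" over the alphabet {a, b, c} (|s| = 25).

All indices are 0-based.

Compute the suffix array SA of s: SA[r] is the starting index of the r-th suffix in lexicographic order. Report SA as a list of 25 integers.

rank | idx | suffix
   0 |  24 | a
   1 |  23 | aa
   2 |  16 | aaaabbcaa
   3 |  17 | aaabbcaa
   4 |  18 | aabbcaa
   5 |   7 | aabbccbabaaaabbcaa
   6 |  14 | abaaaabbcaa
   7 |   5 | abaabbccbabaaaabbcaa
   8 |   3 | ababaabbccbabaaaabbcaa
   9 |   1 | abababaabbccbabaaaabbcaa
  10 |  19 | abbcaa
  11 |   8 | abbccbabaaaabbcaa
  12 |  15 | baaaabbcaa
  13 |   6 | baabbccbabaaaabbcaa
  14 |  13 | babaaaabbcaa
  15 |   4 | babaabbccbabaaaabbcaa
  16 |   2 | bababaabbccbabaaaabbcaa
  17 |  20 | bbcaa
  18 |   9 | bbccbabaaaabbcaa
  19 |  21 | bcaa
  20 |  10 | bccbabaaaabbcaa
  21 |  22 | caa
  22 |   0 | cabababaabbccbabaaaabbcaa
  23 |  12 | cbabaaaabbcaa
  24 |  11 | ccbabaaaabbcaa

[24, 23, 16, 17, 18, 7, 14, 5, 3, 1, 19, 8, 15, 6, 13, 4, 2, 20, 9, 21, 10, 22, 0, 12, 11]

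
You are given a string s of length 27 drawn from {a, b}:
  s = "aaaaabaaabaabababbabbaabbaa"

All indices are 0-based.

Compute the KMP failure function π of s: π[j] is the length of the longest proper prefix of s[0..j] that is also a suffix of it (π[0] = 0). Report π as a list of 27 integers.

π[0] = 0
j=1 s[j]='a': π[1]=1 (border 'a')
j=2 s[j]='a': π[2]=2 (border 'aa')
j=3 s[j]='a': π[3]=3 (border 'aaa')
j=4 s[j]='a': π[4]=4 (border 'aaaa')
j=5 s[j]='b': k: 4→3→2→1→0; π[5]=0 (border '')
j=6 s[j]='a': π[6]=1 (border 'a')
j=7 s[j]='a': π[7]=2 (border 'aa')
j=8 s[j]='a': π[8]=3 (border 'aaa')
j=9 s[j]='b': k: 3→2→1→0; π[9]=0 (border '')
j=10 s[j]='a': π[10]=1 (border 'a')
j=11 s[j]='a': π[11]=2 (border 'aa')
j=12 s[j]='b': k: 2→1→0; π[12]=0 (border '')
j=13 s[j]='a': π[13]=1 (border 'a')
j=14 s[j]='b': k: 1→0; π[14]=0 (border '')
j=15 s[j]='a': π[15]=1 (border 'a')
j=16 s[j]='b': k: 1→0; π[16]=0 (border '')
j=17 s[j]='b': π[17]=0 (border '')
j=18 s[j]='a': π[18]=1 (border 'a')
j=19 s[j]='b': k: 1→0; π[19]=0 (border '')
j=20 s[j]='b': π[20]=0 (border '')
j=21 s[j]='a': π[21]=1 (border 'a')
j=22 s[j]='a': π[22]=2 (border 'aa')
j=23 s[j]='b': k: 2→1→0; π[23]=0 (border '')
j=24 s[j]='b': π[24]=0 (border '')
j=25 s[j]='a': π[25]=1 (border 'a')
j=26 s[j]='a': π[26]=2 (border 'aa')

[0, 1, 2, 3, 4, 0, 1, 2, 3, 0, 1, 2, 0, 1, 0, 1, 0, 0, 1, 0, 0, 1, 2, 0, 0, 1, 2]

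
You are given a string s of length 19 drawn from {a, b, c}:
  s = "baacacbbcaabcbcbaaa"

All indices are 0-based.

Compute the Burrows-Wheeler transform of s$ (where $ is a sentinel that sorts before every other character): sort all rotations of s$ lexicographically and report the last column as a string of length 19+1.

rank  rotation              last
    0  $baacacbbcaabcbcbaaa  a
    1  a$baacacbbcaabcbcbaa  a
    2  aa$baacacbbcaabcbcba  a
    3  aaa$baacacbbcaabcbcb  b
    4  aabcbcbaaa$baacacbbc  c
    5  aacacbbcaabcbcbaaa$b  b
    6  abcbcbaaa$baacacbbca  a
    7  acacbbcaabcbcbaaa$ba  a
    8  acbbcaabcbcbaaa$baac  c
    9  baaa$baacacbbcaabcbc  c
   10  baacacbbcaabcbcbaaa$  $
   11  bbcaabcbcbaaa$baacac  c
   12  bcaabcbcbaaa$baacacb  b
   13  bcbaaa$baacacbbcaabc  c
   14  bcbcbaaa$baacacbbcaa  a
   15  caabcbcbaaa$baacacbb  b
   16  cacbbcaabcbcbaaa$baa  a
   17  cbaaa$baacacbbcaabcb  b
   18  cbbcaabcbcbaaa$baaca  a
   19  cbcbaaa$baacacbbcaab  b

aaabcbaacc$cbcababab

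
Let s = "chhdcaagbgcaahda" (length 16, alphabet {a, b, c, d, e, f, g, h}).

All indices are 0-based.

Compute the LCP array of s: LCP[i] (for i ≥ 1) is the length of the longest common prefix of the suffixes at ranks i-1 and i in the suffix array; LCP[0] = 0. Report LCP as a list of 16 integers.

[0, 1, 2, 1, 1, 0, 0, 3, 1, 0, 1, 0, 1, 0, 2, 1]

sorted suffixes:
  #0 SA[0]=15  'a'
  #1 SA[1]=5  'aagbgcaahda'
  #2 SA[2]=11  'aahda'
  #3 SA[3]=6  'agbgcaahda'
  #4 SA[4]=12  'ahda'
  #5 SA[5]=8  'bgcaahda'
  #6 SA[6]=4  'caagbgcaahda'
  #7 SA[7]=10  'caahda'
  #8 SA[8]=0  'chhdcaagbgcaahda'
  #9 SA[9]=14  'da'
  #10 SA[10]=3  'dcaagbgcaahda'
  #11 SA[11]=7  'gbgcaahda'
  #12 SA[12]=9  'gcaahda'
  #13 SA[13]=13  'hda'
  #14 SA[14]=2  'hdcaagbgcaahda'
  #15 SA[15]=1  'hhdcaagbgcaahda'

SA = [15, 5, 11, 6, 12, 8, 4, 10, 0, 14, 3, 7, 9, 13, 2, 1]
rank  pair      lcp
   1  s[15:],s[5:]  1  'a'
   2  s[5:],s[11:]  2  'aa'
   3  s[11:],s[6:]  1  'a'
   4  s[6:],s[12:]  1  'a'
   5  s[12:],s[8:]  0  ''
   6  s[8:],s[4:]  0  ''
   7  s[4:],s[10:]  3  'caa'
   8  s[10:],s[0:]  1  'c'
   9  s[0:],s[14:]  0  ''
  10  s[14:],s[3:]  1  'd'
  11  s[3:],s[7:]  0  ''
  12  s[7:],s[9:]  1  'g'
  13  s[9:],s[13:]  0  ''
  14  s[13:],s[2:]  2  'hd'
  15  s[2:],s[1:]  1  'h'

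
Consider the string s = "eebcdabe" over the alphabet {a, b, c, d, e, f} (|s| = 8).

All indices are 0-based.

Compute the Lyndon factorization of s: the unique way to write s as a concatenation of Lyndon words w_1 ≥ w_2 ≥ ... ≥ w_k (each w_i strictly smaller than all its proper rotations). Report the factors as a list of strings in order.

emit factor 1: 'e' (i=0, period=1)
emit factor 2: 'e' (i=1, period=1)
emit factor 3: 'bcd' (i=2, period=3)
emit factor 4: 'abe' (i=5, period=3)

["e", "e", "bcd", "abe"]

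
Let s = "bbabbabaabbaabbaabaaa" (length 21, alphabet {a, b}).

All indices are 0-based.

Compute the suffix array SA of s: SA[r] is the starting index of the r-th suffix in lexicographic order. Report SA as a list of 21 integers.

[20, 19, 18, 15, 11, 7, 16, 5, 12, 8, 2, 17, 14, 10, 6, 4, 1, 13, 9, 3, 0]

sorted suffixes:
  #0 SA[0]=20  'a'
  #1 SA[1]=19  'aa'
  #2 SA[2]=18  'aaa'
  #3 SA[3]=15  'aabaaa'
  #4 SA[4]=11  'aabbaabaaa'
  #5 SA[5]=7  'aabbaabbaabaaa'
  #6 SA[6]=16  'abaaa'
  #7 SA[7]=5  'abaabbaabbaabaaa'
  #8 SA[8]=12  'abbaabaaa'
  #9 SA[9]=8  'abbaabbaabaaa'
  #10 SA[10]=2  'abbabaabbaabbaabaaa'
  #11 SA[11]=17  'baaa'
  #12 SA[12]=14  'baabaaa'
  #13 SA[13]=10  'baabbaabaaa'
  #14 SA[14]=6  'baabbaabbaabaaa'
  #15 SA[15]=4  'babaabbaabbaabaaa'
  #16 SA[16]=1  'babbabaabbaabbaabaaa'
  #17 SA[17]=13  'bbaabaaa'
  #18 SA[18]=9  'bbaabbaabaaa'
  #19 SA[19]=3  'bbabaabbaabbaabaaa'
  #20 SA[20]=0  'bbabbabaabbaabbaabaaa'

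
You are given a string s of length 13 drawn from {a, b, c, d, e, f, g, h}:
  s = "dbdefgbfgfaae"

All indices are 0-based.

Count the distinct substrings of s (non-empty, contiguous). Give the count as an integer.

rank | idx | suffix
   0 |  10 | aae
   1 |  11 | ae
   2 |   1 | bdefgbfgfaae
   3 |   6 | bfgfaae
   4 |   0 | dbdefgbfgfaae
   5 |   2 | defgbfgfaae
   6 |  12 | e
   7 |   3 | efgbfgfaae
   8 |   9 | faae
   9 |   4 | fgbfgfaae
  10 |   7 | fgfaae
  11 |   5 | gbfgfaae
  12 |   8 | gfaae

SA = [10, 11, 1, 6, 0, 2, 12, 3, 9, 4, 7, 5, 8]
i: (SA[i-1],SA[i]) lcp shared
  1: (10,11) 1 'a'
  2: (11,1) 0 ''
  3: (1,6) 1 'b'
  4: (6,0) 0 ''
  5: (0,2) 1 'd'
  6: (2,12) 0 ''
  7: (12,3) 1 'e'
  8: (3,9) 0 ''
  9: (9,4) 1 'f'
  10: (4,7) 2 'fg'
  11: (7,5) 0 ''
  12: (5,8) 1 'g'

n(n+1)/2 = 13·14/2 = 91
Σ LCP = 0 + 1 + 0 + 1 + 0 + 1 + 0 + 1 + 0 + 1 + 2 + 0 + 1 = 8
distinct = 91 − 8 = 83

83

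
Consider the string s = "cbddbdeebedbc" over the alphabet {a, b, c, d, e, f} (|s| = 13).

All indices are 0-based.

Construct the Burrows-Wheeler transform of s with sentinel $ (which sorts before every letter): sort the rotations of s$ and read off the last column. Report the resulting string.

rank  rotation        last
    0  $cbddbdeebedbc  c
    1  bc$cbddbdeebed  d
    2  bddbdeebedbc$c  c
    3  bdeebedbc$cbdd  d
    4  bedbc$cbddbdee  e
    5  c$cbddbdeebedb  b
    6  cbddbdeebedbc$  $
    7  dbc$cbddbdeebe  e
    8  dbdeebedbc$cbd  d
    9  ddbdeebedbc$cb  b
   10  deebedbc$cbddb  b
   11  ebedbc$cbddbde  e
   12  edbc$cbddbdeeb  b
   13  eebedbc$cbddbd  d

cdcdeb$edbbebd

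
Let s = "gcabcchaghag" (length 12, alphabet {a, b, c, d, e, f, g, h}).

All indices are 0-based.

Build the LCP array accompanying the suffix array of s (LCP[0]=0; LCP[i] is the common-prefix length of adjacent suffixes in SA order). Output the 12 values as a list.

sorted suffixes:
  #0 SA[0]=2  'abcchaghag'
  #1 SA[1]=10  'ag'
  #2 SA[2]=7  'aghag'
  #3 SA[3]=3  'bcchaghag'
  #4 SA[4]=1  'cabcchaghag'
  #5 SA[5]=4  'cchaghag'
  #6 SA[6]=5  'chaghag'
  #7 SA[7]=11  'g'
  #8 SA[8]=0  'gcabcchaghag'
  #9 SA[9]=8  'ghag'
  #10 SA[10]=9  'hag'
  #11 SA[11]=6  'haghag'

SA = [2, 10, 7, 3, 1, 4, 5, 11, 0, 8, 9, 6]
i: (SA[i-1],SA[i]) lcp shared
  1: (2,10) 1 'a'
  2: (10,7) 2 'ag'
  3: (7,3) 0 ''
  4: (3,1) 0 ''
  5: (1,4) 1 'c'
  6: (4,5) 1 'c'
  7: (5,11) 0 ''
  8: (11,0) 1 'g'
  9: (0,8) 1 'g'
  10: (8,9) 0 ''
  11: (9,6) 3 'hag'

[0, 1, 2, 0, 0, 1, 1, 0, 1, 1, 0, 3]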